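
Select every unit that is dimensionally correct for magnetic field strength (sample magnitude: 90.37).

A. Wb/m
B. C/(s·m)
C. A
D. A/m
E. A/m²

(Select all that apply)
B, D

magnetic field strength has SI base units: A / m

Checking each option against A / m:
  A. Wb/m: ✗ does not match
  B. C/(s·m): ✓ matches
  C. A: ✗ does not match
  D. A/m: ✓ matches
  E. A/m²: ✗ does not match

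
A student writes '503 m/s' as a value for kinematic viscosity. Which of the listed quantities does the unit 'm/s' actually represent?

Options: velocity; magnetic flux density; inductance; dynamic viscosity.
velocity

kinematic viscosity should have units dimensionally equivalent to m^2 / s (e.g. m²/s).
The given unit 'm/s' reduces to m / s. Of the listed options, that is the dimensionality of velocity.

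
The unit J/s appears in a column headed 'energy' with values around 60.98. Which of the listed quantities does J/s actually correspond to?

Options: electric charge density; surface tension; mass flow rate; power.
power

energy should have units dimensionally equivalent to kg * m^2 / s^2 (e.g. J).
The given unit 'J/s' reduces to kg * m^2 / s^3. Of the listed options, that is the dimensionality of power.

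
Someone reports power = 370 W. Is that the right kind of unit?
Yes

power has SI base units: kg * m^2 / s^3
W reduces to the same SI base units, so it is a valid unit for power.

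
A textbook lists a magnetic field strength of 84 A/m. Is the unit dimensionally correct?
Yes

magnetic field strength has SI base units: A / m
A/m reduces to the same SI base units, so it is a valid unit for magnetic field strength.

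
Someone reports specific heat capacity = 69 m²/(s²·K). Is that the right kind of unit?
Yes

specific heat capacity has SI base units: m^2 / (s^2 * K)
m²/(s²·K) reduces to the same SI base units, so it is a valid unit for specific heat capacity.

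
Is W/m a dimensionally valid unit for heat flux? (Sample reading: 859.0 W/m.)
No

heat flux has SI base units: kg / s^3
W/m does NOT reduce to kg / s^3; a valid unit for heat flux would be e.g. W/m².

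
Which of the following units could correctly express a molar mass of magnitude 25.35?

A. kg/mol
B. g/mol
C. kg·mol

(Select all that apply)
A, B

molar mass has SI base units: kg / mol

Checking each option against kg / mol:
  A. kg/mol: ✓ matches
  B. g/mol: ✓ matches
  C. kg·mol: ✗ does not match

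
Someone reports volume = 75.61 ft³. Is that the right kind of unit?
Yes

volume has SI base units: m^3
ft³ reduces to the same SI base units, so it is a valid unit for volume.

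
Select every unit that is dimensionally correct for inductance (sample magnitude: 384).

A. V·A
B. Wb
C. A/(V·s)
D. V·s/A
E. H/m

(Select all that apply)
D

inductance has SI base units: kg * m^2 / (A^2 * s^2)

Checking each option against kg * m^2 / (A^2 * s^2):
  A. V·A: ✗ does not match
  B. Wb: ✗ does not match
  C. A/(V·s): ✗ does not match
  D. V·s/A: ✓ matches
  E. H/m: ✗ does not match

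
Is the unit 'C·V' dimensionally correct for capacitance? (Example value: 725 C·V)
No

capacitance has SI base units: A^2 * s^4 / (kg * m^2)
C·V does NOT reduce to A^2 * s^4 / (kg * m^2); a valid unit for capacitance would be e.g. F.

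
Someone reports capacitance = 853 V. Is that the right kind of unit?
No

capacitance has SI base units: A^2 * s^4 / (kg * m^2)
V does NOT reduce to A^2 * s^4 / (kg * m^2); a valid unit for capacitance would be e.g. F.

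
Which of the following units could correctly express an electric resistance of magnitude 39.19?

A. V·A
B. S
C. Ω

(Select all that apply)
C

electric resistance has SI base units: kg * m^2 / (A^2 * s^3)

Checking each option against kg * m^2 / (A^2 * s^3):
  A. V·A: ✗ does not match
  B. S: ✗ does not match
  C. Ω: ✓ matches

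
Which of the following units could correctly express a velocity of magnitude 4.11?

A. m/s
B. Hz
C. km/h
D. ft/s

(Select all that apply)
A, C, D

velocity has SI base units: m / s

Checking each option against m / s:
  A. m/s: ✓ matches
  B. Hz: ✗ does not match
  C. km/h: ✓ matches
  D. ft/s: ✓ matches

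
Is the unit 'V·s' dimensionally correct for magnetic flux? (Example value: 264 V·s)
Yes

magnetic flux has SI base units: kg * m^2 / (A * s^2)
V·s reduces to the same SI base units, so it is a valid unit for magnetic flux.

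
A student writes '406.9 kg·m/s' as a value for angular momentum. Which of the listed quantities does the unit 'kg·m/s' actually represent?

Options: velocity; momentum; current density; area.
momentum

angular momentum should have units dimensionally equivalent to kg * m^2 / s (e.g. kg·m²/s).
The given unit 'kg·m/s' reduces to kg * m / s. Of the listed options, that is the dimensionality of momentum.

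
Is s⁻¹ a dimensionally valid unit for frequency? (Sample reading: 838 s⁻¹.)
Yes

frequency has SI base units: 1 / s
s⁻¹ reduces to the same SI base units, so it is a valid unit for frequency.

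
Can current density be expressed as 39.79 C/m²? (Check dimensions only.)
No

current density has SI base units: A / m^2
C/m² does NOT reduce to A / m^2; a valid unit for current density would be e.g. A/m².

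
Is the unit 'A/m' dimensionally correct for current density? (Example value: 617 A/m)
No

current density has SI base units: A / m^2
A/m does NOT reduce to A / m^2; a valid unit for current density would be e.g. A/m².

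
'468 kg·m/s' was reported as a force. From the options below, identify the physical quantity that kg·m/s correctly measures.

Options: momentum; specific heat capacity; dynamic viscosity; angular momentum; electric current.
momentum

force should have units dimensionally equivalent to kg * m / s^2 (e.g. N).
The given unit 'kg·m/s' reduces to kg * m / s. Of the listed options, that is the dimensionality of momentum.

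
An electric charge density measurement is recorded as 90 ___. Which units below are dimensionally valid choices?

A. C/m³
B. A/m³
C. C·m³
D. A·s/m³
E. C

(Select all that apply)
A, D

electric charge density has SI base units: A * s / m^3

Checking each option against A * s / m^3:
  A. C/m³: ✓ matches
  B. A/m³: ✗ does not match
  C. C·m³: ✗ does not match
  D. A·s/m³: ✓ matches
  E. C: ✗ does not match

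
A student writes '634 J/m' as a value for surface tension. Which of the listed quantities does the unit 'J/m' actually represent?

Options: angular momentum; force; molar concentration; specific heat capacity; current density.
force

surface tension should have units dimensionally equivalent to kg / s^2 (e.g. N/m).
The given unit 'J/m' reduces to kg * m / s^2. Of the listed options, that is the dimensionality of force.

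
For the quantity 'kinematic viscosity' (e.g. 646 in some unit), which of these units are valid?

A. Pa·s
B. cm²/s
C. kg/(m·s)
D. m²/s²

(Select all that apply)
B

kinematic viscosity has SI base units: m^2 / s

Checking each option against m^2 / s:
  A. Pa·s: ✗ does not match
  B. cm²/s: ✓ matches
  C. kg/(m·s): ✗ does not match
  D. m²/s²: ✗ does not match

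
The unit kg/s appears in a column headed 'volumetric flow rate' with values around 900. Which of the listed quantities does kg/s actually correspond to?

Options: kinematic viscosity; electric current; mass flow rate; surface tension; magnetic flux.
mass flow rate

volumetric flow rate should have units dimensionally equivalent to m^3 / s (e.g. m³/s).
The given unit 'kg/s' reduces to kg / s. Of the listed options, that is the dimensionality of mass flow rate.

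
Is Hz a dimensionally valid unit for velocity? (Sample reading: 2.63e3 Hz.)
No

velocity has SI base units: m / s
Hz does NOT reduce to m / s; a valid unit for velocity would be e.g. m/s.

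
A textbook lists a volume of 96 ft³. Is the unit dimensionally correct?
Yes

volume has SI base units: m^3
ft³ reduces to the same SI base units, so it is a valid unit for volume.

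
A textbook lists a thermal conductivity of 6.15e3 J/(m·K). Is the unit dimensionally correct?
No

thermal conductivity has SI base units: kg * m / (s^3 * K)
J/(m·K) does NOT reduce to kg * m / (s^3 * K); a valid unit for thermal conductivity would be e.g. W/(m·K).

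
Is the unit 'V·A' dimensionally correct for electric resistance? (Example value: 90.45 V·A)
No

electric resistance has SI base units: kg * m^2 / (A^2 * s^3)
V·A does NOT reduce to kg * m^2 / (A^2 * s^3); a valid unit for electric resistance would be e.g. Ω.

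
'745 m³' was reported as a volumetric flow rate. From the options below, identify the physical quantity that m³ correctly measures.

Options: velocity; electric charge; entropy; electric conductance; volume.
volume

volumetric flow rate should have units dimensionally equivalent to m^3 / s (e.g. m³/s).
The given unit 'm³' reduces to m^3. Of the listed options, that is the dimensionality of volume.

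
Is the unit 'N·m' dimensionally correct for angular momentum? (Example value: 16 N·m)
No

angular momentum has SI base units: kg * m^2 / s
N·m does NOT reduce to kg * m^2 / s; a valid unit for angular momentum would be e.g. kg·m²/s.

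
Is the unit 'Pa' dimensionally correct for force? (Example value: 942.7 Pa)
No

force has SI base units: kg * m / s^2
Pa does NOT reduce to kg * m / s^2; a valid unit for force would be e.g. N.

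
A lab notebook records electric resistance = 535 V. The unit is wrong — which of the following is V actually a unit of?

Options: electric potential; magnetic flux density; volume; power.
electric potential

electric resistance should have units dimensionally equivalent to kg * m^2 / (A^2 * s^3) (e.g. Ω).
The given unit 'V' reduces to kg * m^2 / (A * s^3). Of the listed options, that is the dimensionality of electric potential.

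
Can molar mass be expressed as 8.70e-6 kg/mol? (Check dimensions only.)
Yes

molar mass has SI base units: kg / mol
kg/mol reduces to the same SI base units, so it is a valid unit for molar mass.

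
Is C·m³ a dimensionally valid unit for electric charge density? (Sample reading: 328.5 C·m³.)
No

electric charge density has SI base units: A * s / m^3
C·m³ does NOT reduce to A * s / m^3; a valid unit for electric charge density would be e.g. C/m³.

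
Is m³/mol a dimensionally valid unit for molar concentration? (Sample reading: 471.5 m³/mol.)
No

molar concentration has SI base units: mol / m^3
m³/mol does NOT reduce to mol / m^3; a valid unit for molar concentration would be e.g. mol/m³.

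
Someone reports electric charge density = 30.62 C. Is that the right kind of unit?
No

electric charge density has SI base units: A * s / m^3
C does NOT reduce to A * s / m^3; a valid unit for electric charge density would be e.g. C/m³.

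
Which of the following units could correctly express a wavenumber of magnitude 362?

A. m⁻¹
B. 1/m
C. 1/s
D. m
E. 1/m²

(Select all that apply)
A, B

wavenumber has SI base units: 1 / m

Checking each option against 1 / m:
  A. m⁻¹: ✓ matches
  B. 1/m: ✓ matches
  C. 1/s: ✗ does not match
  D. m: ✗ does not match
  E. 1/m²: ✗ does not match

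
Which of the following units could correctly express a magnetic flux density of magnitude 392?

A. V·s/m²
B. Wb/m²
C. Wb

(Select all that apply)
A, B

magnetic flux density has SI base units: kg / (A * s^2)

Checking each option against kg / (A * s^2):
  A. V·s/m²: ✓ matches
  B. Wb/m²: ✓ matches
  C. Wb: ✗ does not match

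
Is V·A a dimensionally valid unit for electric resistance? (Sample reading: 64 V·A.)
No

electric resistance has SI base units: kg * m^2 / (A^2 * s^3)
V·A does NOT reduce to kg * m^2 / (A^2 * s^3); a valid unit for electric resistance would be e.g. Ω.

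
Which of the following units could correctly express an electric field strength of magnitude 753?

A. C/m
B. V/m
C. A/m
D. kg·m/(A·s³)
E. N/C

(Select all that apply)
B, D, E

electric field strength has SI base units: kg * m / (A * s^3)

Checking each option against kg * m / (A * s^3):
  A. C/m: ✗ does not match
  B. V/m: ✓ matches
  C. A/m: ✗ does not match
  D. kg·m/(A·s³): ✓ matches
  E. N/C: ✓ matches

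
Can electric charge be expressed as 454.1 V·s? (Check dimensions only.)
No

electric charge has SI base units: A * s
V·s does NOT reduce to A * s; a valid unit for electric charge would be e.g. C.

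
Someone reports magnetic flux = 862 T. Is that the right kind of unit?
No

magnetic flux has SI base units: kg * m^2 / (A * s^2)
T does NOT reduce to kg * m^2 / (A * s^2); a valid unit for magnetic flux would be e.g. Wb.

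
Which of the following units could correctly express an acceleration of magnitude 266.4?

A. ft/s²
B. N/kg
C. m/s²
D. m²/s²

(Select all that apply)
A, B, C

acceleration has SI base units: m / s^2

Checking each option against m / s^2:
  A. ft/s²: ✓ matches
  B. N/kg: ✓ matches
  C. m/s²: ✓ matches
  D. m²/s²: ✗ does not match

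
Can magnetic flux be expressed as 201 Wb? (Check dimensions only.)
Yes

magnetic flux has SI base units: kg * m^2 / (A * s^2)
Wb reduces to the same SI base units, so it is a valid unit for magnetic flux.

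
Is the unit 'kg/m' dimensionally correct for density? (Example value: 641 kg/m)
No

density has SI base units: kg / m^3
kg/m does NOT reduce to kg / m^3; a valid unit for density would be e.g. kg/m³.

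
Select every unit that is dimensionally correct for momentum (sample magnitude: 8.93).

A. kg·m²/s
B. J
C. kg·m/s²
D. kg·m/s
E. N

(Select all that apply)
D

momentum has SI base units: kg * m / s

Checking each option against kg * m / s:
  A. kg·m²/s: ✗ does not match
  B. J: ✗ does not match
  C. kg·m/s²: ✗ does not match
  D. kg·m/s: ✓ matches
  E. N: ✗ does not match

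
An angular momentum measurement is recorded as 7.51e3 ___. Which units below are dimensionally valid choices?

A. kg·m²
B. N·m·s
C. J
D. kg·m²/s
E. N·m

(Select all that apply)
B, D

angular momentum has SI base units: kg * m^2 / s

Checking each option against kg * m^2 / s:
  A. kg·m²: ✗ does not match
  B. N·m·s: ✓ matches
  C. J: ✗ does not match
  D. kg·m²/s: ✓ matches
  E. N·m: ✗ does not match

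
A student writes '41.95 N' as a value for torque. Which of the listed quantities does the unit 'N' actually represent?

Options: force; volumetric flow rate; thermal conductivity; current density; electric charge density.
force

torque should have units dimensionally equivalent to kg * m^2 / s^2 (e.g. N·m).
The given unit 'N' reduces to kg * m / s^2. Of the listed options, that is the dimensionality of force.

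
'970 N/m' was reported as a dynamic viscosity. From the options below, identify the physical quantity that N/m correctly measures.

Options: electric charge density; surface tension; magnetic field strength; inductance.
surface tension

dynamic viscosity should have units dimensionally equivalent to kg / (m * s) (e.g. Pa·s).
The given unit 'N/m' reduces to kg / s^2. Of the listed options, that is the dimensionality of surface tension.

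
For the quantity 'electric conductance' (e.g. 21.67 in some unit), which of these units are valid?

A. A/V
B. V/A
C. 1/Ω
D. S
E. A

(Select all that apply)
A, C, D

electric conductance has SI base units: A^2 * s^3 / (kg * m^2)

Checking each option against A^2 * s^3 / (kg * m^2):
  A. A/V: ✓ matches
  B. V/A: ✗ does not match
  C. 1/Ω: ✓ matches
  D. S: ✓ matches
  E. A: ✗ does not match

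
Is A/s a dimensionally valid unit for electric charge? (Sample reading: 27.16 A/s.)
No

electric charge has SI base units: A * s
A/s does NOT reduce to A * s; a valid unit for electric charge would be e.g. C.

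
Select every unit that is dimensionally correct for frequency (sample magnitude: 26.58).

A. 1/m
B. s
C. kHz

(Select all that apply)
C

frequency has SI base units: 1 / s

Checking each option against 1 / s:
  A. 1/m: ✗ does not match
  B. s: ✗ does not match
  C. kHz: ✓ matches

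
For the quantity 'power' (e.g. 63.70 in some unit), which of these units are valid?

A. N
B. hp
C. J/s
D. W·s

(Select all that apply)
B, C

power has SI base units: kg * m^2 / s^3

Checking each option against kg * m^2 / s^3:
  A. N: ✗ does not match
  B. hp: ✓ matches
  C. J/s: ✓ matches
  D. W·s: ✗ does not match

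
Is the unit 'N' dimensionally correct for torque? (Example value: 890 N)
No

torque has SI base units: kg * m^2 / s^2
N does NOT reduce to kg * m^2 / s^2; a valid unit for torque would be e.g. N·m.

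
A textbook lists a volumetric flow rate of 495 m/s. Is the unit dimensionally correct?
No

volumetric flow rate has SI base units: m^3 / s
m/s does NOT reduce to m^3 / s; a valid unit for volumetric flow rate would be e.g. m³/s.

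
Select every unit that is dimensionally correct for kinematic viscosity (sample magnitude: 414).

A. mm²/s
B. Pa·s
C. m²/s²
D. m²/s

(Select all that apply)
A, D

kinematic viscosity has SI base units: m^2 / s

Checking each option against m^2 / s:
  A. mm²/s: ✓ matches
  B. Pa·s: ✗ does not match
  C. m²/s²: ✗ does not match
  D. m²/s: ✓ matches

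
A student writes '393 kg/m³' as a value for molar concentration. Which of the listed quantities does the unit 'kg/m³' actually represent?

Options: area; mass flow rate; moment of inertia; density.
density

molar concentration should have units dimensionally equivalent to mol / m^3 (e.g. mol/m³).
The given unit 'kg/m³' reduces to kg / m^3. Of the listed options, that is the dimensionality of density.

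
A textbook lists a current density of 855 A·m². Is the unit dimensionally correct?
No

current density has SI base units: A / m^2
A·m² does NOT reduce to A / m^2; a valid unit for current density would be e.g. A/m².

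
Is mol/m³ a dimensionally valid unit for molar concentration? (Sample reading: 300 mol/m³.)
Yes

molar concentration has SI base units: mol / m^3
mol/m³ reduces to the same SI base units, so it is a valid unit for molar concentration.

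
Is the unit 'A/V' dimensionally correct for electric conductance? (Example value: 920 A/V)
Yes

electric conductance has SI base units: A^2 * s^3 / (kg * m^2)
A/V reduces to the same SI base units, so it is a valid unit for electric conductance.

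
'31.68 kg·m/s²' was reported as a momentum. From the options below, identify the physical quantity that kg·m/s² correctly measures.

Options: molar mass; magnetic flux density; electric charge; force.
force

momentum should have units dimensionally equivalent to kg * m / s (e.g. kg·m/s).
The given unit 'kg·m/s²' reduces to kg * m / s^2. Of the listed options, that is the dimensionality of force.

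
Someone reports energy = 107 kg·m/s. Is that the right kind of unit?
No

energy has SI base units: kg * m^2 / s^2
kg·m/s does NOT reduce to kg * m^2 / s^2; a valid unit for energy would be e.g. J.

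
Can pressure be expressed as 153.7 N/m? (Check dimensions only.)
No

pressure has SI base units: kg / (m * s^2)
N/m does NOT reduce to kg / (m * s^2); a valid unit for pressure would be e.g. Pa.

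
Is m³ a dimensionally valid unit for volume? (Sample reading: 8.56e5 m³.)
Yes

volume has SI base units: m^3
m³ reduces to the same SI base units, so it is a valid unit for volume.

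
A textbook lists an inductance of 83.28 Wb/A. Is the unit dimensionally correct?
Yes

inductance has SI base units: kg * m^2 / (A^2 * s^2)
Wb/A reduces to the same SI base units, so it is a valid unit for inductance.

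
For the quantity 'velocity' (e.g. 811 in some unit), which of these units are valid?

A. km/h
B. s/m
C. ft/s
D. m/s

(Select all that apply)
A, C, D

velocity has SI base units: m / s

Checking each option against m / s:
  A. km/h: ✓ matches
  B. s/m: ✗ does not match
  C. ft/s: ✓ matches
  D. m/s: ✓ matches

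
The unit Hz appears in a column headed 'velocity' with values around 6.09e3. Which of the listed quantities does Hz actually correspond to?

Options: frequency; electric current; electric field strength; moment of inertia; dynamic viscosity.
frequency

velocity should have units dimensionally equivalent to m / s (e.g. m/s).
The given unit 'Hz' reduces to 1 / s. Of the listed options, that is the dimensionality of frequency.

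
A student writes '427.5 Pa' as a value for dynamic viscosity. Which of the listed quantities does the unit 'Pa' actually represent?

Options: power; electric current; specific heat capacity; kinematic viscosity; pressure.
pressure

dynamic viscosity should have units dimensionally equivalent to kg / (m * s) (e.g. Pa·s).
The given unit 'Pa' reduces to kg / (m * s^2). Of the listed options, that is the dimensionality of pressure.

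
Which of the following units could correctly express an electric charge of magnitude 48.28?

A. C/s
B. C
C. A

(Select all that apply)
B

electric charge has SI base units: A * s

Checking each option against A * s:
  A. C/s: ✗ does not match
  B. C: ✓ matches
  C. A: ✗ does not match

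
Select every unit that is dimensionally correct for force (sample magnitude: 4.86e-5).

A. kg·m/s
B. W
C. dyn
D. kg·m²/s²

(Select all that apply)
C

force has SI base units: kg * m / s^2

Checking each option against kg * m / s^2:
  A. kg·m/s: ✗ does not match
  B. W: ✗ does not match
  C. dyn: ✓ matches
  D. kg·m²/s²: ✗ does not match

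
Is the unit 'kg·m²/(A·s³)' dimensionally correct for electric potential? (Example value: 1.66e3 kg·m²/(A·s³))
Yes

electric potential has SI base units: kg * m^2 / (A * s^3)
kg·m²/(A·s³) reduces to the same SI base units, so it is a valid unit for electric potential.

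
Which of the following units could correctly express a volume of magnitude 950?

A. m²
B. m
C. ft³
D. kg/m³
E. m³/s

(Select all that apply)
C

volume has SI base units: m^3

Checking each option against m^3:
  A. m²: ✗ does not match
  B. m: ✗ does not match
  C. ft³: ✓ matches
  D. kg/m³: ✗ does not match
  E. m³/s: ✗ does not match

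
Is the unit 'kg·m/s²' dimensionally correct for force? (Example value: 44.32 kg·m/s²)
Yes

force has SI base units: kg * m / s^2
kg·m/s² reduces to the same SI base units, so it is a valid unit for force.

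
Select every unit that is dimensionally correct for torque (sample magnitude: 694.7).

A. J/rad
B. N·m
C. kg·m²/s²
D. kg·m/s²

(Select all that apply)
A, B, C

torque has SI base units: kg * m^2 / s^2

Checking each option against kg * m^2 / s^2:
  A. J/rad: ✓ matches
  B. N·m: ✓ matches
  C. kg·m²/s²: ✓ matches
  D. kg·m/s²: ✗ does not match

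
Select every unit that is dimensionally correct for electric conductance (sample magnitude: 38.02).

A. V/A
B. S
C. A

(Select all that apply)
B

electric conductance has SI base units: A^2 * s^3 / (kg * m^2)

Checking each option against A^2 * s^3 / (kg * m^2):
  A. V/A: ✗ does not match
  B. S: ✓ matches
  C. A: ✗ does not match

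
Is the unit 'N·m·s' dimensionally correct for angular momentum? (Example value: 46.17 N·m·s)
Yes

angular momentum has SI base units: kg * m^2 / s
N·m·s reduces to the same SI base units, so it is a valid unit for angular momentum.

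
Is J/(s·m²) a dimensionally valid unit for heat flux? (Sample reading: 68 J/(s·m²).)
Yes

heat flux has SI base units: kg / s^3
J/(s·m²) reduces to the same SI base units, so it is a valid unit for heat flux.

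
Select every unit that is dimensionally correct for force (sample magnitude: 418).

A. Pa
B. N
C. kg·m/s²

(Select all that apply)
B, C

force has SI base units: kg * m / s^2

Checking each option against kg * m / s^2:
  A. Pa: ✗ does not match
  B. N: ✓ matches
  C. kg·m/s²: ✓ matches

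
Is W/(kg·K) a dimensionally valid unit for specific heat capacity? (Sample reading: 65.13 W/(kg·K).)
No

specific heat capacity has SI base units: m^2 / (s^2 * K)
W/(kg·K) does NOT reduce to m^2 / (s^2 * K); a valid unit for specific heat capacity would be e.g. J/(kg·K).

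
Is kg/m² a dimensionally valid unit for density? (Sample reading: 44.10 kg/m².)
No

density has SI base units: kg / m^3
kg/m² does NOT reduce to kg / m^3; a valid unit for density would be e.g. kg/m³.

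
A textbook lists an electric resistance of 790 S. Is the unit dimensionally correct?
No

electric resistance has SI base units: kg * m^2 / (A^2 * s^3)
S does NOT reduce to kg * m^2 / (A^2 * s^3); a valid unit for electric resistance would be e.g. Ω.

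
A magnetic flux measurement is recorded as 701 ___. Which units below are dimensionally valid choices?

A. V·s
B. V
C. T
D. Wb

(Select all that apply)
A, D

magnetic flux has SI base units: kg * m^2 / (A * s^2)

Checking each option against kg * m^2 / (A * s^2):
  A. V·s: ✓ matches
  B. V: ✗ does not match
  C. T: ✗ does not match
  D. Wb: ✓ matches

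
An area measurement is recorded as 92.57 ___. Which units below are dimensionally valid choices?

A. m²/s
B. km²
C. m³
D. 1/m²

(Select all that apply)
B

area has SI base units: m^2

Checking each option against m^2:
  A. m²/s: ✗ does not match
  B. km²: ✓ matches
  C. m³: ✗ does not match
  D. 1/m²: ✗ does not match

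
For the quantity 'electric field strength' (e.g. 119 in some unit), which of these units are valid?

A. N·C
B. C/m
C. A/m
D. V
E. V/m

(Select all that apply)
E

electric field strength has SI base units: kg * m / (A * s^3)

Checking each option against kg * m / (A * s^3):
  A. N·C: ✗ does not match
  B. C/m: ✗ does not match
  C. A/m: ✗ does not match
  D. V: ✗ does not match
  E. V/m: ✓ matches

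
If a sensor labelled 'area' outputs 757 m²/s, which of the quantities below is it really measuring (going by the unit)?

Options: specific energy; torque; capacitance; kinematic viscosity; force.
kinematic viscosity

area should have units dimensionally equivalent to m^2 (e.g. m²).
The given unit 'm²/s' reduces to m^2 / s. Of the listed options, that is the dimensionality of kinematic viscosity.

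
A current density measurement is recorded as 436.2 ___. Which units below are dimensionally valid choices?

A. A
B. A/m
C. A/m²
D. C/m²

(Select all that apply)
C

current density has SI base units: A / m^2

Checking each option against A / m^2:
  A. A: ✗ does not match
  B. A/m: ✗ does not match
  C. A/m²: ✓ matches
  D. C/m²: ✗ does not match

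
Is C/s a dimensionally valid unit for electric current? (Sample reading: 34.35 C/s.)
Yes

electric current has SI base units: A
C/s reduces to the same SI base units, so it is a valid unit for electric current.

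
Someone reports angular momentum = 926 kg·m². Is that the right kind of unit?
No

angular momentum has SI base units: kg * m^2 / s
kg·m² does NOT reduce to kg * m^2 / s; a valid unit for angular momentum would be e.g. kg·m²/s.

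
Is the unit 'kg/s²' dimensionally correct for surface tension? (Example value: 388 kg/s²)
Yes

surface tension has SI base units: kg / s^2
kg/s² reduces to the same SI base units, so it is a valid unit for surface tension.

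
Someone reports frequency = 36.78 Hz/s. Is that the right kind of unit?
No

frequency has SI base units: 1 / s
Hz/s does NOT reduce to 1 / s; a valid unit for frequency would be e.g. Hz.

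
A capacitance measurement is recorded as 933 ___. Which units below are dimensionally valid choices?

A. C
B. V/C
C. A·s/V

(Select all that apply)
C

capacitance has SI base units: A^2 * s^4 / (kg * m^2)

Checking each option against A^2 * s^4 / (kg * m^2):
  A. C: ✗ does not match
  B. V/C: ✗ does not match
  C. A·s/V: ✓ matches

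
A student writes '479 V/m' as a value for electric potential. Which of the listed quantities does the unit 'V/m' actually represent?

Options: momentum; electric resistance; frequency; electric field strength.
electric field strength

electric potential should have units dimensionally equivalent to kg * m^2 / (A * s^3) (e.g. V).
The given unit 'V/m' reduces to kg * m / (A * s^3). Of the listed options, that is the dimensionality of electric field strength.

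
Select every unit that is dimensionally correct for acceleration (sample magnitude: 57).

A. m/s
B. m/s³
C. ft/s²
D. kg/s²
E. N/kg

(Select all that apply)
C, E

acceleration has SI base units: m / s^2

Checking each option against m / s^2:
  A. m/s: ✗ does not match
  B. m/s³: ✗ does not match
  C. ft/s²: ✓ matches
  D. kg/s²: ✗ does not match
  E. N/kg: ✓ matches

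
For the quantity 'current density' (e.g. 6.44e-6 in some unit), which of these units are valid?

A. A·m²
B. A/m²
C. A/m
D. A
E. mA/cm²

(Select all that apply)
B, E

current density has SI base units: A / m^2

Checking each option against A / m^2:
  A. A·m²: ✗ does not match
  B. A/m²: ✓ matches
  C. A/m: ✗ does not match
  D. A: ✗ does not match
  E. mA/cm²: ✓ matches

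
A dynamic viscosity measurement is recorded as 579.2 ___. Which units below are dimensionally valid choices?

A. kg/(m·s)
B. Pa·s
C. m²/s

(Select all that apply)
A, B

dynamic viscosity has SI base units: kg / (m * s)

Checking each option against kg / (m * s):
  A. kg/(m·s): ✓ matches
  B. Pa·s: ✓ matches
  C. m²/s: ✗ does not match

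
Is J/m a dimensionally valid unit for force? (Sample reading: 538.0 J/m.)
Yes

force has SI base units: kg * m / s^2
J/m reduces to the same SI base units, so it is a valid unit for force.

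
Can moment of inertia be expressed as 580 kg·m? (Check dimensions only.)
No

moment of inertia has SI base units: kg * m^2
kg·m does NOT reduce to kg * m^2; a valid unit for moment of inertia would be e.g. kg·m².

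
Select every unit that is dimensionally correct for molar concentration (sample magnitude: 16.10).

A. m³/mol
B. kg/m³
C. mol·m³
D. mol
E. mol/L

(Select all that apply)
E

molar concentration has SI base units: mol / m^3

Checking each option against mol / m^3:
  A. m³/mol: ✗ does not match
  B. kg/m³: ✗ does not match
  C. mol·m³: ✗ does not match
  D. mol: ✗ does not match
  E. mol/L: ✓ matches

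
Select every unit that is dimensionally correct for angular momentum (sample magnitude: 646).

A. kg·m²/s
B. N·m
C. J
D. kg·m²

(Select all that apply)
A

angular momentum has SI base units: kg * m^2 / s

Checking each option against kg * m^2 / s:
  A. kg·m²/s: ✓ matches
  B. N·m: ✗ does not match
  C. J: ✗ does not match
  D. kg·m²: ✗ does not match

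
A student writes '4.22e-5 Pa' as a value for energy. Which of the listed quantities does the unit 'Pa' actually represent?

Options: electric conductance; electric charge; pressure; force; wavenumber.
pressure

energy should have units dimensionally equivalent to kg * m^2 / s^2 (e.g. J).
The given unit 'Pa' reduces to kg / (m * s^2). Of the listed options, that is the dimensionality of pressure.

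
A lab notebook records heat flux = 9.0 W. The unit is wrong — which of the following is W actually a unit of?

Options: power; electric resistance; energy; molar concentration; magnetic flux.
power

heat flux should have units dimensionally equivalent to kg / s^3 (e.g. W/m²).
The given unit 'W' reduces to kg * m^2 / s^3. Of the listed options, that is the dimensionality of power.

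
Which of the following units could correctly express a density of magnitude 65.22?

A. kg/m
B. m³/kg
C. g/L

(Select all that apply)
C

density has SI base units: kg / m^3

Checking each option against kg / m^3:
  A. kg/m: ✗ does not match
  B. m³/kg: ✗ does not match
  C. g/L: ✓ matches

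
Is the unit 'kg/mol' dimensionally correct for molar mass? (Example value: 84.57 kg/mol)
Yes

molar mass has SI base units: kg / mol
kg/mol reduces to the same SI base units, so it is a valid unit for molar mass.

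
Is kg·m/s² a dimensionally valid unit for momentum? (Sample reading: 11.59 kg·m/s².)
No

momentum has SI base units: kg * m / s
kg·m/s² does NOT reduce to kg * m / s; a valid unit for momentum would be e.g. kg·m/s.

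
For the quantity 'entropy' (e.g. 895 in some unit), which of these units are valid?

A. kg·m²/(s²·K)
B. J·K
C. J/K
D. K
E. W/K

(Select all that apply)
A, C

entropy has SI base units: kg * m^2 / (s^2 * K)

Checking each option against kg * m^2 / (s^2 * K):
  A. kg·m²/(s²·K): ✓ matches
  B. J·K: ✗ does not match
  C. J/K: ✓ matches
  D. K: ✗ does not match
  E. W/K: ✗ does not match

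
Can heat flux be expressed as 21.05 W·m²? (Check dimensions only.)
No

heat flux has SI base units: kg / s^3
W·m² does NOT reduce to kg / s^3; a valid unit for heat flux would be e.g. W/m².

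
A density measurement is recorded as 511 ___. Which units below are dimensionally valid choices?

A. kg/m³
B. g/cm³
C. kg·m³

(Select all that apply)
A, B

density has SI base units: kg / m^3

Checking each option against kg / m^3:
  A. kg/m³: ✓ matches
  B. g/cm³: ✓ matches
  C. kg·m³: ✗ does not match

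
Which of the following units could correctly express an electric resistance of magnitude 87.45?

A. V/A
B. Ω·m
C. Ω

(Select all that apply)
A, C

electric resistance has SI base units: kg * m^2 / (A^2 * s^3)

Checking each option against kg * m^2 / (A^2 * s^3):
  A. V/A: ✓ matches
  B. Ω·m: ✗ does not match
  C. Ω: ✓ matches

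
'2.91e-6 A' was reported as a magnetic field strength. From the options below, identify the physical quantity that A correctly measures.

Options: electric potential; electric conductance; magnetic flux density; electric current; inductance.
electric current

magnetic field strength should have units dimensionally equivalent to A / m (e.g. A/m).
The given unit 'A' reduces to A. Of the listed options, that is the dimensionality of electric current.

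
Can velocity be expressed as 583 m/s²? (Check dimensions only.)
No

velocity has SI base units: m / s
m/s² does NOT reduce to m / s; a valid unit for velocity would be e.g. m/s.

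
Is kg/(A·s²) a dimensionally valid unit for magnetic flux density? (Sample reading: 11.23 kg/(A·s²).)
Yes

magnetic flux density has SI base units: kg / (A * s^2)
kg/(A·s²) reduces to the same SI base units, so it is a valid unit for magnetic flux density.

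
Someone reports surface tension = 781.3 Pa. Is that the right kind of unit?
No

surface tension has SI base units: kg / s^2
Pa does NOT reduce to kg / s^2; a valid unit for surface tension would be e.g. N/m.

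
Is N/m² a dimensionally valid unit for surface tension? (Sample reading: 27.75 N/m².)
No

surface tension has SI base units: kg / s^2
N/m² does NOT reduce to kg / s^2; a valid unit for surface tension would be e.g. N/m.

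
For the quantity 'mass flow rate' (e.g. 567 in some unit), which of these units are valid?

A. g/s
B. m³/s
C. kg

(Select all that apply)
A

mass flow rate has SI base units: kg / s

Checking each option against kg / s:
  A. g/s: ✓ matches
  B. m³/s: ✗ does not match
  C. kg: ✗ does not match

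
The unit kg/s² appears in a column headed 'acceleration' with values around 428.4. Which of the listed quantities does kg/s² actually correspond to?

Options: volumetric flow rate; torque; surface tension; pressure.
surface tension

acceleration should have units dimensionally equivalent to m / s^2 (e.g. m/s²).
The given unit 'kg/s²' reduces to kg / s^2. Of the listed options, that is the dimensionality of surface tension.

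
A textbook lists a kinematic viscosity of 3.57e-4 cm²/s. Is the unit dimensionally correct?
Yes

kinematic viscosity has SI base units: m^2 / s
cm²/s reduces to the same SI base units, so it is a valid unit for kinematic viscosity.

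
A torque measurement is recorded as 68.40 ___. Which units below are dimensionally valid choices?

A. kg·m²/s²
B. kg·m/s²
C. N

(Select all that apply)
A

torque has SI base units: kg * m^2 / s^2

Checking each option against kg * m^2 / s^2:
  A. kg·m²/s²: ✓ matches
  B. kg·m/s²: ✗ does not match
  C. N: ✗ does not match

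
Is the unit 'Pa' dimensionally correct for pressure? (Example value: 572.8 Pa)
Yes

pressure has SI base units: kg / (m * s^2)
Pa reduces to the same SI base units, so it is a valid unit for pressure.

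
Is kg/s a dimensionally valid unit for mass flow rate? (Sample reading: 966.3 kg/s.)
Yes

mass flow rate has SI base units: kg / s
kg/s reduces to the same SI base units, so it is a valid unit for mass flow rate.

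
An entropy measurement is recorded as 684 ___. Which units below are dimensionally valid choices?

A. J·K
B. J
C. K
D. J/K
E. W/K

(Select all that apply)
D

entropy has SI base units: kg * m^2 / (s^2 * K)

Checking each option against kg * m^2 / (s^2 * K):
  A. J·K: ✗ does not match
  B. J: ✗ does not match
  C. K: ✗ does not match
  D. J/K: ✓ matches
  E. W/K: ✗ does not match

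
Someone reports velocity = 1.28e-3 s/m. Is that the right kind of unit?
No

velocity has SI base units: m / s
s/m does NOT reduce to m / s; a valid unit for velocity would be e.g. m/s.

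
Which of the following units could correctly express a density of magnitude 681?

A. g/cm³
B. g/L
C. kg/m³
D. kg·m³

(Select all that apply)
A, B, C

density has SI base units: kg / m^3

Checking each option against kg / m^3:
  A. g/cm³: ✓ matches
  B. g/L: ✓ matches
  C. kg/m³: ✓ matches
  D. kg·m³: ✗ does not match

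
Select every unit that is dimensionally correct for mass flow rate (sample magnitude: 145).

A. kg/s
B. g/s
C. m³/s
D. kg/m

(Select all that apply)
A, B

mass flow rate has SI base units: kg / s

Checking each option against kg / s:
  A. kg/s: ✓ matches
  B. g/s: ✓ matches
  C. m³/s: ✗ does not match
  D. kg/m: ✗ does not match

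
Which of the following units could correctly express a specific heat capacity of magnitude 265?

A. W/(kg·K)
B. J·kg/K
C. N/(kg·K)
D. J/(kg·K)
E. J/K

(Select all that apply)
D

specific heat capacity has SI base units: m^2 / (s^2 * K)

Checking each option against m^2 / (s^2 * K):
  A. W/(kg·K): ✗ does not match
  B. J·kg/K: ✗ does not match
  C. N/(kg·K): ✗ does not match
  D. J/(kg·K): ✓ matches
  E. J/K: ✗ does not match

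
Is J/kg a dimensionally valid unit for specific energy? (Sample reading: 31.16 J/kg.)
Yes

specific energy has SI base units: m^2 / s^2
J/kg reduces to the same SI base units, so it is a valid unit for specific energy.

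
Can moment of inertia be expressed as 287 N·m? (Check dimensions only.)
No

moment of inertia has SI base units: kg * m^2
N·m does NOT reduce to kg * m^2; a valid unit for moment of inertia would be e.g. kg·m².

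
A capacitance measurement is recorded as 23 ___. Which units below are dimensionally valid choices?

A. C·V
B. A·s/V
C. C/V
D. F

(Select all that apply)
B, C, D

capacitance has SI base units: A^2 * s^4 / (kg * m^2)

Checking each option against A^2 * s^4 / (kg * m^2):
  A. C·V: ✗ does not match
  B. A·s/V: ✓ matches
  C. C/V: ✓ matches
  D. F: ✓ matches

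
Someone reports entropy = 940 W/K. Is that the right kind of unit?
No

entropy has SI base units: kg * m^2 / (s^2 * K)
W/K does NOT reduce to kg * m^2 / (s^2 * K); a valid unit for entropy would be e.g. J/K.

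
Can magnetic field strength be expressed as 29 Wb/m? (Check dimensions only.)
No

magnetic field strength has SI base units: A / m
Wb/m does NOT reduce to A / m; a valid unit for magnetic field strength would be e.g. A/m.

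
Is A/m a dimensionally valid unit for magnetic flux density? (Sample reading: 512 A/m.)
No

magnetic flux density has SI base units: kg / (A * s^2)
A/m does NOT reduce to kg / (A * s^2); a valid unit for magnetic flux density would be e.g. T.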